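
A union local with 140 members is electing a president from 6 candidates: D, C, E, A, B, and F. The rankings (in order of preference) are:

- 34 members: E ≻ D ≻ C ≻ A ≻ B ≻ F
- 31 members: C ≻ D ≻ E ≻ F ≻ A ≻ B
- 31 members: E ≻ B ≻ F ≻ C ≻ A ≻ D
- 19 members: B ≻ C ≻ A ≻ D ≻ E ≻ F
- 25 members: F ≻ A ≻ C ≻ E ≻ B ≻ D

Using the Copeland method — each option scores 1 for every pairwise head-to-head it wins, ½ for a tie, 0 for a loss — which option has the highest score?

C

D: beats F; loses to C, E, A, and B → score 1.
C: beats D, E, A, B, and F → score 5.
E: beats D, A, B, and F; loses to C → score 4.
A: beats D and B; loses to C, E, and F → score 2.
B: beats D and F; loses to C, E, and A → score 2.
F: beats A; loses to D, C, E, and B → score 1.
C has the best pairwise record.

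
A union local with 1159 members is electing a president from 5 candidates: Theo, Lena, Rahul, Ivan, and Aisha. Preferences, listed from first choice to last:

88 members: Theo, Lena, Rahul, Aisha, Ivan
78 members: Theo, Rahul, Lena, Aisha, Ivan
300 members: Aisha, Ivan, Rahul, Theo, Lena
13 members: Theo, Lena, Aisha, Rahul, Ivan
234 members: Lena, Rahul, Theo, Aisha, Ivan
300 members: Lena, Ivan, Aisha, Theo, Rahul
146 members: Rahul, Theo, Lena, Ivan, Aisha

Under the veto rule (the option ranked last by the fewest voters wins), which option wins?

Theo

Last-place votes: Theo 0, Lena 300, Rahul 300, Ivan 413, Aisha 146.
Theo is ranked last by the fewest voters, so Theo wins.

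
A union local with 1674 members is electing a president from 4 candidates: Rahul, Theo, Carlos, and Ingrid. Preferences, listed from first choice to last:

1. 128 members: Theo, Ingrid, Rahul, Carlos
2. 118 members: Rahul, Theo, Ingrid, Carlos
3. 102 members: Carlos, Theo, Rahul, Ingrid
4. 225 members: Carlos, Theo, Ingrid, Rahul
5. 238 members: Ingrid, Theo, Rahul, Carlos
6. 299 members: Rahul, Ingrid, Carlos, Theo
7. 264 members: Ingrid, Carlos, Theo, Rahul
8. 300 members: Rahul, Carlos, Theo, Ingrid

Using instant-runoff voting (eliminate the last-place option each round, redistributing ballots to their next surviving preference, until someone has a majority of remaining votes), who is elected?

Round 1: Rahul 717, Theo 128, Carlos 327, Ingrid 502. Eliminate Theo.
Round 2: Rahul 717, Carlos 327, Ingrid 630. Eliminate Carlos.
Round 3: Rahul 819, Ingrid 855. Ingrid has a majority.

Ingrid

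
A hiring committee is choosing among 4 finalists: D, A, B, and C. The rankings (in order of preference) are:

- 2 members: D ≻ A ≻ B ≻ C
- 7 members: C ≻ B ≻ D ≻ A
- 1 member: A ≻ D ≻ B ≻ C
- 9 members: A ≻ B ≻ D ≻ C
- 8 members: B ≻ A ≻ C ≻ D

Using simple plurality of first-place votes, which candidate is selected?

First-place votes: D 2, A 10, B 8, C 7.
A has the most first-place votes.

A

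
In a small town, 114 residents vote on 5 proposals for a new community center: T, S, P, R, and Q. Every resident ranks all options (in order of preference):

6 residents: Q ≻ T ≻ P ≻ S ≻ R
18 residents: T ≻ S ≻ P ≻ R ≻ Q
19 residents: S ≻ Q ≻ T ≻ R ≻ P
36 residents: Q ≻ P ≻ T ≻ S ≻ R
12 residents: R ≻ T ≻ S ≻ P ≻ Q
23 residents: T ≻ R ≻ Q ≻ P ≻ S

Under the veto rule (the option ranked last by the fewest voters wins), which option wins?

T

Last-place votes: T 0, S 23, P 19, R 42, Q 30.
T is ranked last by the fewest voters, so T wins.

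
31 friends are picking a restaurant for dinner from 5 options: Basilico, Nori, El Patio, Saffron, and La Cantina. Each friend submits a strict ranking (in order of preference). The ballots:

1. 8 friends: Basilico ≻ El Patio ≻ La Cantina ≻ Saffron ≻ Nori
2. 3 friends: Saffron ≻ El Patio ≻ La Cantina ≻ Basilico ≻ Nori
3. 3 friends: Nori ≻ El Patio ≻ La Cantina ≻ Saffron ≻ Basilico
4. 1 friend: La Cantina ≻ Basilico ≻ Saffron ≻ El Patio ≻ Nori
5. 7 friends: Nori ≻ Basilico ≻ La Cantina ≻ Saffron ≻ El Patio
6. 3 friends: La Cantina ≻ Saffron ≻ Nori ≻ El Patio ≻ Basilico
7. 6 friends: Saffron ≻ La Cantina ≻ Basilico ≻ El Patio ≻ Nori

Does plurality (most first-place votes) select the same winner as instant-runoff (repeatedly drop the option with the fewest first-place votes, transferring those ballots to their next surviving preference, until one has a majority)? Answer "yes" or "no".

no

Plurality — first-place votes: Basilico 8, Nori 10, El Patio 0, Saffron 9, La Cantina 4. Winner: Nori.
Instant-runoff — R1 Basilico 8, Nori 10, El Patio 0, Saffron 9, La Cantina 4 (El Patio out); R2 Basilico 8, Nori 10, Saffron 9, La Cantina 4 (La Cantina out); R3 Basilico 9, Nori 10, Saffron 12 (Basilico out); R4 Nori 10, Saffron 21 (Saffron winner). Winner: Saffron.
The two methods disagree.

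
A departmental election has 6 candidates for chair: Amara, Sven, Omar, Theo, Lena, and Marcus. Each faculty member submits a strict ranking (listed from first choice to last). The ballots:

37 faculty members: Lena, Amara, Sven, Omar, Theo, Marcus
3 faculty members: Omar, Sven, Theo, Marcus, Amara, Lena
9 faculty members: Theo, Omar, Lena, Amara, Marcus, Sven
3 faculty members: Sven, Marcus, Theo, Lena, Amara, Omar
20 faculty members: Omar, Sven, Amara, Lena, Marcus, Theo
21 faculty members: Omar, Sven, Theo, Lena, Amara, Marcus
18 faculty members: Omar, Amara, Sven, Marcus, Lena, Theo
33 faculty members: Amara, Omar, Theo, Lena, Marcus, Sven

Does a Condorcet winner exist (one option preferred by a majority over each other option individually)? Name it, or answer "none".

Amara

Amara vs Sven: 97–47 for Amara.
Amara vs Omar: 73–71 for Amara.
Amara vs Theo: 108–36 for Amara.
Amara vs Lena: 74–70 for Amara.
Amara vs Marcus: 138–6 for Amara.
Amara beats every other option head-to-head.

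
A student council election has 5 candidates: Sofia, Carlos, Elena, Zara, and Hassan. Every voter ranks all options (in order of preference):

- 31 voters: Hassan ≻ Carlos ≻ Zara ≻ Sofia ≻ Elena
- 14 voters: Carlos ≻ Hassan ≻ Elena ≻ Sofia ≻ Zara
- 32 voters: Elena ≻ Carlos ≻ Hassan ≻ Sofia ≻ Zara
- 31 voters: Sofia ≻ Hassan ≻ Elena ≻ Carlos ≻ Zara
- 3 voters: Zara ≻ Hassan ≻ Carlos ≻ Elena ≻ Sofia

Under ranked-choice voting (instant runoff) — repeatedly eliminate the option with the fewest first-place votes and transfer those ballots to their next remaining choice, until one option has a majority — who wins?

Hassan

Round 1: Sofia 31, Carlos 14, Elena 32, Zara 3, Hassan 31. Eliminate Zara.
Round 2: Sofia 31, Carlos 14, Elena 32, Hassan 34. Eliminate Carlos.
Round 3: Sofia 31, Elena 32, Hassan 48. Eliminate Sofia.
Round 4: Elena 32, Hassan 79. Hassan has a majority.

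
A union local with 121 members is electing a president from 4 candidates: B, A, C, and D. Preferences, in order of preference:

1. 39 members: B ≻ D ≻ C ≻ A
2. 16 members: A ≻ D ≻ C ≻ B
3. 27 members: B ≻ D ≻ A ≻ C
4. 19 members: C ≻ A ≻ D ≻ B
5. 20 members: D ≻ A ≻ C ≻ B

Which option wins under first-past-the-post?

B

First-place votes: B 66, A 16, C 19, D 20.
B has the most first-place votes.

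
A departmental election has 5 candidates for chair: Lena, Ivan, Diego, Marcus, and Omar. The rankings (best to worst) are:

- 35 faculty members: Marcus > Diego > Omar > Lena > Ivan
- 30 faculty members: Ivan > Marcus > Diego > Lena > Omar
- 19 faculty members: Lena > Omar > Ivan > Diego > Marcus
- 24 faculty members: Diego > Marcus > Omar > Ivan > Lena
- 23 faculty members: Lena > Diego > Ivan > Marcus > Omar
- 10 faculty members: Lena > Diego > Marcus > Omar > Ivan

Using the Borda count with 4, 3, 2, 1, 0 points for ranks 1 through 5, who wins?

Diego

Lena: 35·1 + 30·1 + 19·4 + 24·0 + 23·4 + 10·4 = 273
Ivan: 35·0 + 30·4 + 19·2 + 24·1 + 23·2 + 10·0 = 228
Diego: 35·3 + 30·2 + 19·1 + 24·4 + 23·3 + 10·3 = 379
Marcus: 35·4 + 30·3 + 19·0 + 24·3 + 23·1 + 10·2 = 345
Omar: 35·2 + 30·0 + 19·3 + 24·2 + 23·0 + 10·1 = 185
Diego has the highest Borda score (379).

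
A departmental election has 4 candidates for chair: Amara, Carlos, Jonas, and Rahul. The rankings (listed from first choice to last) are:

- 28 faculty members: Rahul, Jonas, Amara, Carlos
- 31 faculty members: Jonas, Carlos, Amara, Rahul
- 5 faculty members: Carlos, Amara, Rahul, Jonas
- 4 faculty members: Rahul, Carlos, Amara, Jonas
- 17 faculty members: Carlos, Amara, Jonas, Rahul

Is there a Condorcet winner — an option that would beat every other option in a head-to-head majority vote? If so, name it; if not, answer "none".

Jonas

Jonas vs Amara: 59–26 for Jonas.
Jonas vs Carlos: 59–26 for Jonas.
Jonas vs Rahul: 48–37 for Jonas.
Jonas beats every other option head-to-head.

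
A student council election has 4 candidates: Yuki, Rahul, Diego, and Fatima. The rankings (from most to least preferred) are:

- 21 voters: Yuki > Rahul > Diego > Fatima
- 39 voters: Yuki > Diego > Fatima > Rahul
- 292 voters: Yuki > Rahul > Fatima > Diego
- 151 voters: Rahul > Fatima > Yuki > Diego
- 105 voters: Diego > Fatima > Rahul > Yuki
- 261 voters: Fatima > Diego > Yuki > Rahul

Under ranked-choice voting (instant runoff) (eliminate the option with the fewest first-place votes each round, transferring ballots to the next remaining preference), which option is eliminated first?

Diego

Round 1: Yuki 352, Rahul 151, Diego 105, Fatima 261. Eliminate Diego.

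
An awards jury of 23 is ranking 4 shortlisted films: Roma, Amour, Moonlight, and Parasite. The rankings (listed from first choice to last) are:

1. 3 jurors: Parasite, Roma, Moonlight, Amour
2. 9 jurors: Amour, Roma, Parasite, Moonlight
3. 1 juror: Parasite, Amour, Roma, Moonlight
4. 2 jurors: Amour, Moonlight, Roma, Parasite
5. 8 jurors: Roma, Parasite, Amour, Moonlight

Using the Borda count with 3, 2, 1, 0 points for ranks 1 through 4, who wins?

Roma

Roma: 3·2 + 9·2 + 1·1 + 2·1 + 8·3 = 51
Amour: 3·0 + 9·3 + 1·2 + 2·3 + 8·1 = 43
Moonlight: 3·1 + 9·0 + 1·0 + 2·2 + 8·0 = 7
Parasite: 3·3 + 9·1 + 1·3 + 2·0 + 8·2 = 37
Roma has the highest Borda score (51).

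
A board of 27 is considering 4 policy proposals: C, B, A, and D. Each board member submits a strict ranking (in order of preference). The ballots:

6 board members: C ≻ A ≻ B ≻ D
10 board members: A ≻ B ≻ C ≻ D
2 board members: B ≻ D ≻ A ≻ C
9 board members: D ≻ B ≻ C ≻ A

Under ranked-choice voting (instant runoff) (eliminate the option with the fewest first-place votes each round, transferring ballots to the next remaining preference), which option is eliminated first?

Round 1: C 6, B 2, A 10, D 9. Eliminate B.

B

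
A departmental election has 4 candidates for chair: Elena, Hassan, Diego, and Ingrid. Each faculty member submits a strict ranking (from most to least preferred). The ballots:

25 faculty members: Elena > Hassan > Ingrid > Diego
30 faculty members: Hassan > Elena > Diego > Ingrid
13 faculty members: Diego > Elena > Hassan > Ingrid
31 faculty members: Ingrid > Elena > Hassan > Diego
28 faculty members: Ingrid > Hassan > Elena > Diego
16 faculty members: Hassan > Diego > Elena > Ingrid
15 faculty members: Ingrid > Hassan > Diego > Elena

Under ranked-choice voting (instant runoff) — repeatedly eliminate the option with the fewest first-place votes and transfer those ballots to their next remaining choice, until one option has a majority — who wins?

Round 1: Elena 25, Hassan 46, Diego 13, Ingrid 74. Eliminate Diego.
Round 2: Elena 38, Hassan 46, Ingrid 74. Eliminate Elena.
Round 3: Hassan 84, Ingrid 74. Hassan has a majority.

Hassan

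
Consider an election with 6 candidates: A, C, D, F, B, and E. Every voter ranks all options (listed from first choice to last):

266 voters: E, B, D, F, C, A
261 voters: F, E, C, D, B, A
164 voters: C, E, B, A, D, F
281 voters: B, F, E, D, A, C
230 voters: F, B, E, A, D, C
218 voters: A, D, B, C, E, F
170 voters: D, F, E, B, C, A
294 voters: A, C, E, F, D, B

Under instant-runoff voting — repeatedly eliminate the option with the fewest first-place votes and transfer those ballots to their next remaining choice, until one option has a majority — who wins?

F

Round 1: A 512, C 164, D 170, F 491, B 281, E 266. Eliminate C.
Round 2: A 512, D 170, F 491, B 281, E 430. Eliminate D.
Round 3: A 512, F 661, B 281, E 430. Eliminate B.
Round 4: A 512, F 942, E 430. Eliminate E.
Round 5: A 676, F 1208. F has a majority.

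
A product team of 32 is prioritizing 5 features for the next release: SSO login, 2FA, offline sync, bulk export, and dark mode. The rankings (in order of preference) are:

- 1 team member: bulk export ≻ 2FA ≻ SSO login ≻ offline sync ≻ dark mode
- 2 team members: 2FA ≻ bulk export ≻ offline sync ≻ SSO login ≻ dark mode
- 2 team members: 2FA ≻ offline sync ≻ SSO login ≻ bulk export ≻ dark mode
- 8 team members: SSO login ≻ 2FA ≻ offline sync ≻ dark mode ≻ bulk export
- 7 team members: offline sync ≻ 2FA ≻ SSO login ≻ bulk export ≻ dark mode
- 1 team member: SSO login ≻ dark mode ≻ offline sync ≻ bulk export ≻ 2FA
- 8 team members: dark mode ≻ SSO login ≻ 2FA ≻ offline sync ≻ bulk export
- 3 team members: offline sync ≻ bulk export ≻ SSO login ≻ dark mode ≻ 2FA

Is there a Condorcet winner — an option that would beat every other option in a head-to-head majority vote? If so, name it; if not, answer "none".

SSO login

SSO login vs 2FA: 20–12 for SSO login.
SSO login vs offline sync: 18–14 for SSO login.
SSO login vs bulk export: 26–6 for SSO login.
SSO login vs dark mode: 24–8 for SSO login.
SSO login beats every other option head-to-head.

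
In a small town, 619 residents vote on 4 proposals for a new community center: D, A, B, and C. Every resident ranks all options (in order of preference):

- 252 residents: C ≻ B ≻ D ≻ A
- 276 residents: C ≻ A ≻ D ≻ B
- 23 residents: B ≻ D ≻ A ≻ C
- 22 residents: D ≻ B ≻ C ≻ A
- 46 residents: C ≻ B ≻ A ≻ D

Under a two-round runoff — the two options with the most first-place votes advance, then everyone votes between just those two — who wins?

Round 1 first-place votes: D 22, A 0, B 23, C 574.
C and B advance.
Runoff: C is preferred to B by 574 voters; B by 45.
C wins the runoff.

C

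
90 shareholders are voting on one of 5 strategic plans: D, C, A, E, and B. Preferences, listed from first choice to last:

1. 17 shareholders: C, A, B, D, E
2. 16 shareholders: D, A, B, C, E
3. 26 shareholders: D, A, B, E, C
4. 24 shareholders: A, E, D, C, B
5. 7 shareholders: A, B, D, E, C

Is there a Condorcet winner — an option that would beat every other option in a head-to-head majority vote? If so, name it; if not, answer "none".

A

A vs D: 48–42 for A.
A vs C: 73–17 for A.
A vs E: 90–0 for A.
A vs B: 90–0 for A.
A beats every other option head-to-head.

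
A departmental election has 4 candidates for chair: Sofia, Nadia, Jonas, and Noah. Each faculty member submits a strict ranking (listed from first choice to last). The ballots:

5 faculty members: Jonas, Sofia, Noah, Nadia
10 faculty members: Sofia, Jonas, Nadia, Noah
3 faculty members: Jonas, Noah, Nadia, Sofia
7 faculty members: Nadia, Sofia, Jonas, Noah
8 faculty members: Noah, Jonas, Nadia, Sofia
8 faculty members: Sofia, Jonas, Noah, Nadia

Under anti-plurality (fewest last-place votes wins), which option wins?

Last-place votes: Sofia 11, Nadia 13, Jonas 0, Noah 17.
Jonas is ranked last by the fewest voters, so Jonas wins.

Jonas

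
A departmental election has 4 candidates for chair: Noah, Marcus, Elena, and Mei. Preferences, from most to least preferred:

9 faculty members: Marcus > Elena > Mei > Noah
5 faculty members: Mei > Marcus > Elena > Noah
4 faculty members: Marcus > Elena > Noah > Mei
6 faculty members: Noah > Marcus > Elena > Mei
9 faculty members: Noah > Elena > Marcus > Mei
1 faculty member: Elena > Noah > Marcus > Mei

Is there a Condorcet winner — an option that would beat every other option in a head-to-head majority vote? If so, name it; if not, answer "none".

Marcus vs Noah: 18–16 for Marcus.
Marcus vs Elena: 24–10 for Marcus.
Marcus vs Mei: 29–5 for Marcus.
Marcus beats every other option head-to-head.

Marcus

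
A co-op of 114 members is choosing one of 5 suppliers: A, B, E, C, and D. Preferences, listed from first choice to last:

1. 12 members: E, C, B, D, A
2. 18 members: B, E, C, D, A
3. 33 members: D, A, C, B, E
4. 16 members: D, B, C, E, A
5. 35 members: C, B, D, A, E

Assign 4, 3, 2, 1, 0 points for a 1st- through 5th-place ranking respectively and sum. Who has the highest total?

A: 12·0 + 18·0 + 33·3 + 16·0 + 35·1 = 134
B: 12·2 + 18·4 + 33·1 + 16·3 + 35·3 = 282
E: 12·4 + 18·3 + 33·0 + 16·1 + 35·0 = 118
C: 12·3 + 18·2 + 33·2 + 16·2 + 35·4 = 310
D: 12·1 + 18·1 + 33·4 + 16·4 + 35·2 = 296
C has the highest Borda score (310).

C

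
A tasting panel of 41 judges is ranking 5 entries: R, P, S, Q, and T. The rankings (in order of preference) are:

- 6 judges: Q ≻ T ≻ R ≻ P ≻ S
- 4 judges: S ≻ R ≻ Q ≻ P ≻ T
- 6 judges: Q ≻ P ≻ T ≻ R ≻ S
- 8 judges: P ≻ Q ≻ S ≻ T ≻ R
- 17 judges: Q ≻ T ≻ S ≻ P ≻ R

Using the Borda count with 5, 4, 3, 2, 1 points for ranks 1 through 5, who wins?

Q

R: 6·3 + 4·4 + 6·2 + 8·1 + 17·1 = 71
P: 6·2 + 4·2 + 6·4 + 8·5 + 17·2 = 118
S: 6·1 + 4·5 + 6·1 + 8·3 + 17·3 = 107
Q: 6·5 + 4·3 + 6·5 + 8·4 + 17·5 = 189
T: 6·4 + 4·1 + 6·3 + 8·2 + 17·4 = 130
Q has the highest Borda score (189).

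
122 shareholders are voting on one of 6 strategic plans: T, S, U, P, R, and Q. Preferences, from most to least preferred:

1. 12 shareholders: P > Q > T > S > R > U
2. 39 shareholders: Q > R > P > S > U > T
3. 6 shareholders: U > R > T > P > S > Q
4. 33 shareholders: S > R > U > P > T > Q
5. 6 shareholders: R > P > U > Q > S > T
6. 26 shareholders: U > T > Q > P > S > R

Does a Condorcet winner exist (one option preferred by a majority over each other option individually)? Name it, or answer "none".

none

Checking pairwise contests:
S beats T 78–44.
P beats S 89–33.
S beats U 84–38.
U beats P 65–57.
S beats R 71–51.
T beats Q 65–57.
Every option loses at least one head-to-head, so there is no Condorcet winner.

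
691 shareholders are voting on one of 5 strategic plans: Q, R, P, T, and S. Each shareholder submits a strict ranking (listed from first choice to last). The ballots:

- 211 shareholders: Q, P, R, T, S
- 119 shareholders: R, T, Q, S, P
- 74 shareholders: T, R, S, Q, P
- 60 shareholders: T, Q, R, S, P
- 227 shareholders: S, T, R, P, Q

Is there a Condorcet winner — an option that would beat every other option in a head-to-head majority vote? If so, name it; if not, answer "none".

T

T vs Q: 480–211 for T.
T vs R: 361–330 for T.
T vs P: 480–211 for T.
T vs S: 464–227 for T.
T beats every other option head-to-head.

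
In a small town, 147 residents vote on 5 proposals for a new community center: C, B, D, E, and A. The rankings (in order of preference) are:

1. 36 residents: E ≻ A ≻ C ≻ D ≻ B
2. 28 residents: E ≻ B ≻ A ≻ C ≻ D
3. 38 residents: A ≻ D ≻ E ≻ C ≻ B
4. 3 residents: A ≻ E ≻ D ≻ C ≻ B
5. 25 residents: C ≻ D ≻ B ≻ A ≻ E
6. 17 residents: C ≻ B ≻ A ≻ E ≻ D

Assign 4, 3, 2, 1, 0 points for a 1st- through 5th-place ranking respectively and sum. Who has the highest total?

A

C: 36·2 + 28·1 + 38·1 + 3·1 + 25·4 + 17·4 = 309
B: 36·0 + 28·3 + 38·0 + 3·0 + 25·2 + 17·3 = 185
D: 36·1 + 28·0 + 38·3 + 3·2 + 25·3 + 17·0 = 231
E: 36·4 + 28·4 + 38·2 + 3·3 + 25·0 + 17·1 = 358
A: 36·3 + 28·2 + 38·4 + 3·4 + 25·1 + 17·2 = 387
A has the highest Borda score (387).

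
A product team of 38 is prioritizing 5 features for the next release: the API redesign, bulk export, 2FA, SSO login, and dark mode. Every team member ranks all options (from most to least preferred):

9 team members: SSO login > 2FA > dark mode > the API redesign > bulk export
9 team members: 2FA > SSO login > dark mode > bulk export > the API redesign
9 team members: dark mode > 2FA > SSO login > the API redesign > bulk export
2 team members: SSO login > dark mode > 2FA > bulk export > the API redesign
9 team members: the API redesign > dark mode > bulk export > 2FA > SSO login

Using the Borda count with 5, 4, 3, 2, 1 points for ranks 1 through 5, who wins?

dark mode

the API redesign: 9·2 + 9·1 + 9·2 + 2·1 + 9·5 = 92
bulk export: 9·1 + 9·2 + 9·1 + 2·2 + 9·3 = 67
2FA: 9·4 + 9·5 + 9·4 + 2·3 + 9·2 = 141
SSO login: 9·5 + 9·4 + 9·3 + 2·5 + 9·1 = 127
dark mode: 9·3 + 9·3 + 9·5 + 2·4 + 9·4 = 143
dark mode has the highest Borda score (143).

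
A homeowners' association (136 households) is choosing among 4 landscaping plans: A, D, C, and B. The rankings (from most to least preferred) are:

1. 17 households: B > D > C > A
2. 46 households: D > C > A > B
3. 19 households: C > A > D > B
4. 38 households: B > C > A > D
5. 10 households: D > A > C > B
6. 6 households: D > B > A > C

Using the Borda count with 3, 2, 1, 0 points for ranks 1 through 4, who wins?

A: 17·0 + 46·1 + 19·2 + 38·1 + 10·2 + 6·1 = 148
D: 17·2 + 46·3 + 19·1 + 38·0 + 10·3 + 6·3 = 239
C: 17·1 + 46·2 + 19·3 + 38·2 + 10·1 + 6·0 = 252
B: 17·3 + 46·0 + 19·0 + 38·3 + 10·0 + 6·2 = 177
C has the highest Borda score (252).

C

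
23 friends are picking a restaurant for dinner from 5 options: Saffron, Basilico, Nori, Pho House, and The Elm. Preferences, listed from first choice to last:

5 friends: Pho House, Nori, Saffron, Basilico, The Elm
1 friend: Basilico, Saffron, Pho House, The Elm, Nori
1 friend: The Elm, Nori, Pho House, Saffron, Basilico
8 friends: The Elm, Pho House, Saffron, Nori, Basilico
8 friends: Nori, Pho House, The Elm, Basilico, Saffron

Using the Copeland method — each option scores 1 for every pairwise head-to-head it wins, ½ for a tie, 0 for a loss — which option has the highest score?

Saffron: beats Basilico; loses to Nori, Pho House, and The Elm → score 1.
Basilico: loses to Saffron, Nori, Pho House, and The Elm → score 0.
Nori: beats Saffron, Basilico, and The Elm; loses to Pho House → score 3.
Pho House: beats Saffron, Basilico, Nori, and The Elm → score 4.
The Elm: beats Saffron and Basilico; loses to Nori and Pho House → score 2.
Pho House has the best pairwise record.

Pho House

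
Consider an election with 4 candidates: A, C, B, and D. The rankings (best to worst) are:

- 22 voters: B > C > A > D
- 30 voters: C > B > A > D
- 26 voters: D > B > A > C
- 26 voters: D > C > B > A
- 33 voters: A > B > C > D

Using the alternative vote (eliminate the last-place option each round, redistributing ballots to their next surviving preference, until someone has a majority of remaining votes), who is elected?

C

Round 1: A 33, C 30, B 22, D 52. Eliminate B.
Round 2: A 33, C 52, D 52. Eliminate A.
Round 3: C 85, D 52. C has a majority.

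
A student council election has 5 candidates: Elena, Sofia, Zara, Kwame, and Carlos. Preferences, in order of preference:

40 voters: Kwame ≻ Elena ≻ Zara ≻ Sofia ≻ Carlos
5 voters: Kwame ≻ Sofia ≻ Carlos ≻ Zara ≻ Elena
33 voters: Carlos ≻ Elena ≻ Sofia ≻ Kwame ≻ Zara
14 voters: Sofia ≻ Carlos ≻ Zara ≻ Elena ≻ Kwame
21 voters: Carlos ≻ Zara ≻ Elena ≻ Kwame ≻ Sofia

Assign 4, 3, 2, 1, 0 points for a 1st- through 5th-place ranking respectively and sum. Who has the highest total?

Elena

Elena: 40·3 + 5·0 + 33·3 + 14·1 + 21·2 = 275
Sofia: 40·1 + 5·3 + 33·2 + 14·4 + 21·0 = 177
Zara: 40·2 + 5·1 + 33·0 + 14·2 + 21·3 = 176
Kwame: 40·4 + 5·4 + 33·1 + 14·0 + 21·1 = 234
Carlos: 40·0 + 5·2 + 33·4 + 14·3 + 21·4 = 268
Elena has the highest Borda score (275).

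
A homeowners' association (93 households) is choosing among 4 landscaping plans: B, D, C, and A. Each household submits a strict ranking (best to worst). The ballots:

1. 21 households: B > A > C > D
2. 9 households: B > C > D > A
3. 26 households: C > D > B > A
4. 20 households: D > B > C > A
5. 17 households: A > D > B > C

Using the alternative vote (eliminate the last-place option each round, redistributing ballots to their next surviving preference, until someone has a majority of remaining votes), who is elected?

Round 1: B 30, D 20, C 26, A 17. Eliminate A.
Round 2: B 30, D 37, C 26. Eliminate C.
Round 3: B 30, D 63. D has a majority.

D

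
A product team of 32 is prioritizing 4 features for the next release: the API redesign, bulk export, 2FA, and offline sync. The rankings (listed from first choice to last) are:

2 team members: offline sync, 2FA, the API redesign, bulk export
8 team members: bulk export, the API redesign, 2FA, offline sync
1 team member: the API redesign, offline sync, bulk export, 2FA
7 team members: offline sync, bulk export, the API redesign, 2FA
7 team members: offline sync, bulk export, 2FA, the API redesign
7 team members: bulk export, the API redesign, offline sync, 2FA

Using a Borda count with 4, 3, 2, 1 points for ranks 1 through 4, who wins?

the API redesign: 2·2 + 8·3 + 1·4 + 7·2 + 7·1 + 7·3 = 74
bulk export: 2·1 + 8·4 + 1·2 + 7·3 + 7·3 + 7·4 = 106
2FA: 2·3 + 8·2 + 1·1 + 7·1 + 7·2 + 7·1 = 51
offline sync: 2·4 + 8·1 + 1·3 + 7·4 + 7·4 + 7·2 = 89
bulk export has the highest Borda score (106).

bulk export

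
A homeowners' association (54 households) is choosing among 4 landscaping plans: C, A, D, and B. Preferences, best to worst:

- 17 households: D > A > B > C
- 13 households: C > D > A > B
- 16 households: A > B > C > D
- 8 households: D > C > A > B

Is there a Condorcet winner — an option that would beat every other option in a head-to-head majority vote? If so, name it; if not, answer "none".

Checking pairwise contests:
A beats C 33–21.
D beats A 38–16.
C beats D 29–25.
A beats B 54–0.
Every option loses at least one head-to-head, so there is no Condorcet winner.

none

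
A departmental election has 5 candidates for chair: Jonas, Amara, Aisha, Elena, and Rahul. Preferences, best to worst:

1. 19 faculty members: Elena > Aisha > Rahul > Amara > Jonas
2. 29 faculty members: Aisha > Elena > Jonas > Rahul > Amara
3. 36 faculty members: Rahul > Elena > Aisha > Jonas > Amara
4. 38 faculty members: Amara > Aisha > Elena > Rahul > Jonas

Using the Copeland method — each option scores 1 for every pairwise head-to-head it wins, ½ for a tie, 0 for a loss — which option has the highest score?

Jonas: beats Amara; loses to Aisha, Elena, and Rahul → score 1.
Amara: loses to Jonas, Aisha, Elena, and Rahul → score 0.
Aisha: beats Jonas, Amara, Elena, and Rahul → score 4.
Elena: beats Jonas, Amara, and Rahul; loses to Aisha → score 3.
Rahul: beats Jonas and Amara; loses to Aisha and Elena → score 2.
Aisha has the best pairwise record.

Aisha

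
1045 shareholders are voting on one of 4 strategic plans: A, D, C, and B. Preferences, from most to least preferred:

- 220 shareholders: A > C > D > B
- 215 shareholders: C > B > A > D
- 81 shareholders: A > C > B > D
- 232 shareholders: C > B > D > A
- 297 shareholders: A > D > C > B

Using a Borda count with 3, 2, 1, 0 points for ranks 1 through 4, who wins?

C

A: 220·3 + 215·1 + 81·3 + 232·0 + 297·3 = 2009
D: 220·1 + 215·0 + 81·0 + 232·1 + 297·2 = 1046
C: 220·2 + 215·3 + 81·2 + 232·3 + 297·1 = 2240
B: 220·0 + 215·2 + 81·1 + 232·2 + 297·0 = 975
C has the highest Borda score (2240).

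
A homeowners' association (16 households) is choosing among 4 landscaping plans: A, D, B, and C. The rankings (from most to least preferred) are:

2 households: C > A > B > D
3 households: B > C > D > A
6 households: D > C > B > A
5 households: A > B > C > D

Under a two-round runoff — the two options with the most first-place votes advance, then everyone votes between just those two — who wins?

D

Round 1 first-place votes: A 5, D 6, B 3, C 2.
D and A advance.
Runoff: D is preferred to A by 9 voters; A by 7.
D wins the runoff.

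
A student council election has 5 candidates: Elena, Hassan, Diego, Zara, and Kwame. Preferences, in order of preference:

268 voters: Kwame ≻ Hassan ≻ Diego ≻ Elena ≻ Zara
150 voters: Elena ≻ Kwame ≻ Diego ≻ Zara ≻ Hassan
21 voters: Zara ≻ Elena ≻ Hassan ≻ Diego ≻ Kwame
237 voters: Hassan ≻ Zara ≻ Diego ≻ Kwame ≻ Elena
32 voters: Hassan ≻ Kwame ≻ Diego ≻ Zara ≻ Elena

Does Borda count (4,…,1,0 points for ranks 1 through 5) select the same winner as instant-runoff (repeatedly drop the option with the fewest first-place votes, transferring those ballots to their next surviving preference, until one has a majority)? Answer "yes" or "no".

no

Borda — scores: Elena 931, Hassan 1922, Diego 1395, Zara 977, Kwame 1855. Winner: Hassan.
Instant-runoff — R1 Elena 150, Hassan 269, Diego 0, Zara 21, Kwame 268 (Diego out); R2 Elena 150, Hassan 269, Zara 21, Kwame 268 (Zara out); R3 Elena 171, Hassan 269, Kwame 268 (Elena out); R4 Hassan 290, Kwame 418 (Kwame winner). Winner: Kwame.
The two methods disagree.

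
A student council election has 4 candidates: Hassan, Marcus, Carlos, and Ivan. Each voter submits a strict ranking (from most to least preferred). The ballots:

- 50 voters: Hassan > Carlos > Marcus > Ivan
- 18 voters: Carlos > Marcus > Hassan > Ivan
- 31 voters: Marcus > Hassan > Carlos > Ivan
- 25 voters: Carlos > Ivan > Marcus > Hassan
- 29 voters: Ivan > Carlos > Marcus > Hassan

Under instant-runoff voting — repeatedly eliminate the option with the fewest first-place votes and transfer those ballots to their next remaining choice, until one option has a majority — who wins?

Hassan

Round 1: Hassan 50, Marcus 31, Carlos 43, Ivan 29. Eliminate Ivan.
Round 2: Hassan 50, Marcus 31, Carlos 72. Eliminate Marcus.
Round 3: Hassan 81, Carlos 72. Hassan has a majority.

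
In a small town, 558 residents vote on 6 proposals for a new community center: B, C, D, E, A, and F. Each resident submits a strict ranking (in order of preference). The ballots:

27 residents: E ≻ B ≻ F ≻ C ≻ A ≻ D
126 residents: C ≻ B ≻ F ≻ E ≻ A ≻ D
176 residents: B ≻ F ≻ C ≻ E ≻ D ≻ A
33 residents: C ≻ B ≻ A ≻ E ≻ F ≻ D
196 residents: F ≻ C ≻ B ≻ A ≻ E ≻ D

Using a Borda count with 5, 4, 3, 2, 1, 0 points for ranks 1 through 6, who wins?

B

B: 27·4 + 126·4 + 176·5 + 33·4 + 196·3 = 2212
C: 27·2 + 126·5 + 176·3 + 33·5 + 196·4 = 2161
D: 27·0 + 126·0 + 176·1 + 33·0 + 196·0 = 176
E: 27·5 + 126·2 + 176·2 + 33·2 + 196·1 = 1001
A: 27·1 + 126·1 + 176·0 + 33·3 + 196·2 = 644
F: 27·3 + 126·3 + 176·4 + 33·1 + 196·5 = 2176
B has the highest Borda score (2212).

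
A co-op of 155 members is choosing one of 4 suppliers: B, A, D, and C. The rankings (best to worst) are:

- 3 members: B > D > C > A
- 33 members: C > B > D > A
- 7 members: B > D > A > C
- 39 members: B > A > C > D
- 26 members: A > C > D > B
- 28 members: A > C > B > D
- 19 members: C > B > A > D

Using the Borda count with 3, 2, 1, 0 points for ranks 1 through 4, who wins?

C

B: 3·3 + 33·2 + 7·3 + 39·3 + 26·0 + 28·1 + 19·2 = 279
A: 3·0 + 33·0 + 7·1 + 39·2 + 26·3 + 28·3 + 19·1 = 266
D: 3·2 + 33·1 + 7·2 + 39·0 + 26·1 + 28·0 + 19·0 = 79
C: 3·1 + 33·3 + 7·0 + 39·1 + 26·2 + 28·2 + 19·3 = 306
C has the highest Borda score (306).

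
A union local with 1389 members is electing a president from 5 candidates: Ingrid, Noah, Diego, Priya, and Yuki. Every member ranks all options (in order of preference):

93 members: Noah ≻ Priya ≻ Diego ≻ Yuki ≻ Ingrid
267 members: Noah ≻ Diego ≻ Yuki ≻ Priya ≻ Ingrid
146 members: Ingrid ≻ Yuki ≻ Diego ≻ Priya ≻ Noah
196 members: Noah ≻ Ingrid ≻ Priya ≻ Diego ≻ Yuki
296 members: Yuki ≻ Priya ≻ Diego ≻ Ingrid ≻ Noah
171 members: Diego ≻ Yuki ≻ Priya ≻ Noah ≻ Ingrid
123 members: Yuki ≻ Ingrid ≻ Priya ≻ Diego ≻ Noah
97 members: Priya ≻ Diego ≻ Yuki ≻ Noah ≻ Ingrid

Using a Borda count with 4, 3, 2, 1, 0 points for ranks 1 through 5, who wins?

Ingrid: 93·0 + 267·0 + 146·4 + 196·3 + 296·1 + 171·0 + 123·3 + 97·0 = 1837
Noah: 93·4 + 267·4 + 146·0 + 196·4 + 296·0 + 171·1 + 123·0 + 97·1 = 2492
Diego: 93·2 + 267·3 + 146·2 + 196·1 + 296·2 + 171·4 + 123·1 + 97·3 = 3165
Priya: 93·3 + 267·1 + 146·1 + 196·2 + 296·3 + 171·2 + 123·2 + 97·4 = 2948
Yuki: 93·1 + 267·2 + 146·3 + 196·0 + 296·4 + 171·3 + 123·4 + 97·2 = 3448
Yuki has the highest Borda score (3448).

Yuki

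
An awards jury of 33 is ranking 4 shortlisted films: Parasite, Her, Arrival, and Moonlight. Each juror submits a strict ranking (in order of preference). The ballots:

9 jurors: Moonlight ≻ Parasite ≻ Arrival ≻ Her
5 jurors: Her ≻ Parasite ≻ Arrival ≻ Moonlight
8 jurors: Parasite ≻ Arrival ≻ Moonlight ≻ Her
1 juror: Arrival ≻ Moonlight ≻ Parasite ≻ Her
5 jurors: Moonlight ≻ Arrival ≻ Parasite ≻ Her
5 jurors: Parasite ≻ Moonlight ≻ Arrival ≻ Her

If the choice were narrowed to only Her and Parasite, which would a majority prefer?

Parasite

Voters preferring Her to Parasite: 5; preferring Parasite to Her: 28.
Parasite wins the head-to-head.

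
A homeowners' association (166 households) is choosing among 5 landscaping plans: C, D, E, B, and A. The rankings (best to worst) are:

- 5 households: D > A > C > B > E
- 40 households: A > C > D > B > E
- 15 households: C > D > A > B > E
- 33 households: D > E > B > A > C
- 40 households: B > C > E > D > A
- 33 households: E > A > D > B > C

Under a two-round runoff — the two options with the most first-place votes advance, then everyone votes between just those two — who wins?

Round 1 first-place votes: C 15, D 38, E 33, B 40, A 40.
A and B advance.
Runoff: A is preferred to B by 93 voters; B by 73.
A wins the runoff.

A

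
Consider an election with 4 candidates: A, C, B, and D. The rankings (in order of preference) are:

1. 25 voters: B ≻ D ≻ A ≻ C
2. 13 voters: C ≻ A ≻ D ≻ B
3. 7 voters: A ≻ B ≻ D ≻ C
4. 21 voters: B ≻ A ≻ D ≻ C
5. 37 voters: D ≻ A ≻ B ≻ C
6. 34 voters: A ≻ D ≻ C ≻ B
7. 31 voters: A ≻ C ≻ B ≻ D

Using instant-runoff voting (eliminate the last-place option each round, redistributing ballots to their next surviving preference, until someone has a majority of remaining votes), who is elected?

A

Round 1: A 72, C 13, B 46, D 37. Eliminate C.
Round 2: A 85, B 46, D 37. A has a majority.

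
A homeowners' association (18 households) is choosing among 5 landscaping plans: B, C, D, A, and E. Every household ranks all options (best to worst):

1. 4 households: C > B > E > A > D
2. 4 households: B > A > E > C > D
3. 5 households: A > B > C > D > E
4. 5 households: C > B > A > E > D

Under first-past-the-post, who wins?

C

First-place votes: B 4, C 9, D 0, A 5, E 0.
C has the most first-place votes.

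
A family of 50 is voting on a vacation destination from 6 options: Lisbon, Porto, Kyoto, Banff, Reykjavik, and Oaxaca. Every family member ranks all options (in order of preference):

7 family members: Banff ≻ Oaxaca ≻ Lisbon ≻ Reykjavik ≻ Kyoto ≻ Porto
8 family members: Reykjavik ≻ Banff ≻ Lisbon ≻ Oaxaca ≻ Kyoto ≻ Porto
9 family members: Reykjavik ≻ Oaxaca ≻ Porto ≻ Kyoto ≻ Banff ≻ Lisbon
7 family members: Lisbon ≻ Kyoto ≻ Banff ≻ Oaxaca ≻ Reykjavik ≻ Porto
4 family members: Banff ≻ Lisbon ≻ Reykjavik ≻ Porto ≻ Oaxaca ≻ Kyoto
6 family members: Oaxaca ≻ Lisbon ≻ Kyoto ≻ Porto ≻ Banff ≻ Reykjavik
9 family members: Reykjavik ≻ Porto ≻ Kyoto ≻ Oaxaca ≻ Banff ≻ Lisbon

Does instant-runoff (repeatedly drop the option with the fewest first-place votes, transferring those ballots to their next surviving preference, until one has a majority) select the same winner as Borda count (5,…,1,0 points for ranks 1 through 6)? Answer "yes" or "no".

Instant-runoff — R1 Lisbon 7, Porto 0, Kyoto 0, Banff 11, Reykjavik 26, Oaxaca 6 (Reykjavik winner). Winner: Reykjavik.
Borda — scores: Lisbon 120, Porto 83, Kyoto 106, Banff 132, Reykjavik 163, Oaxaca 146. Winner: Reykjavik.
The two methods agree.

yes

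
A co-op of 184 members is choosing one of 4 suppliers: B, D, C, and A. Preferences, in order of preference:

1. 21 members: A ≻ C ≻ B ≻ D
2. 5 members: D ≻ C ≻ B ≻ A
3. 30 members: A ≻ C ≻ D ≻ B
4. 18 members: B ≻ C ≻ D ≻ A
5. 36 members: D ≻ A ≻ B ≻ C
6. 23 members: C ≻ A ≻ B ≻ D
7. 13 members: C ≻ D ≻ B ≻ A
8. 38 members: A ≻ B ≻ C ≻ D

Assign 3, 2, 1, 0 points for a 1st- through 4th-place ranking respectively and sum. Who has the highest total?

A

B: 21·1 + 5·1 + 30·0 + 18·3 + 36·1 + 23·1 + 13·1 + 38·2 = 228
D: 21·0 + 5·3 + 30·1 + 18·1 + 36·3 + 23·0 + 13·2 + 38·0 = 197
C: 21·2 + 5·2 + 30·2 + 18·2 + 36·0 + 23·3 + 13·3 + 38·1 = 294
A: 21·3 + 5·0 + 30·3 + 18·0 + 36·2 + 23·2 + 13·0 + 38·3 = 385
A has the highest Borda score (385).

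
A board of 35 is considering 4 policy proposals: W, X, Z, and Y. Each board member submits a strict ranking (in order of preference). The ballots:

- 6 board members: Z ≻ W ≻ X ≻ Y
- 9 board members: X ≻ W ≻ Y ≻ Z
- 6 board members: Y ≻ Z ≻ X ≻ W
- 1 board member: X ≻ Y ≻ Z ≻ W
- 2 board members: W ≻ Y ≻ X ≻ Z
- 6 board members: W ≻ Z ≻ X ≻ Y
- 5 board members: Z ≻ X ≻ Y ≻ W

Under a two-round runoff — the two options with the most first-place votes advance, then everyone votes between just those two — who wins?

Z

Round 1 first-place votes: W 8, X 10, Z 11, Y 6.
Z and X advance.
Runoff: Z is preferred to X by 23 voters; X by 12.
Z wins the runoff.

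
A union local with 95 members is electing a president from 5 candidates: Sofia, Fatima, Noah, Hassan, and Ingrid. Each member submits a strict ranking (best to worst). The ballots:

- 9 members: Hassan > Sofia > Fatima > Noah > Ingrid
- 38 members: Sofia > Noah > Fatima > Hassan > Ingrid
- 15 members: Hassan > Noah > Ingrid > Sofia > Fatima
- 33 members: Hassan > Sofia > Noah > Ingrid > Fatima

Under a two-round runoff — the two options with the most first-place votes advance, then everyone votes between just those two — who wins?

Round 1 first-place votes: Sofia 38, Fatima 0, Noah 0, Hassan 57, Ingrid 0.
Hassan and Sofia advance.
Runoff: Hassan is preferred to Sofia by 57 voters; Sofia by 38.
Hassan wins the runoff.

Hassan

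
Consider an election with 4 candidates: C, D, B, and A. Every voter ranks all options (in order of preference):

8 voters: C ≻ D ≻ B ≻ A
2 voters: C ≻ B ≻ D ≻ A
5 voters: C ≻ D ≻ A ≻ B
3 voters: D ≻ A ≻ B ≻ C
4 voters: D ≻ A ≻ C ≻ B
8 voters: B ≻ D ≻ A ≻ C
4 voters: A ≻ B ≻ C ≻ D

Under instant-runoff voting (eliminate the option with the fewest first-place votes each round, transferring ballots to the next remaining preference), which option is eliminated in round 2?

Round 1: C 15, D 7, B 8, A 4. Eliminate A.
Round 2: C 15, D 7, B 12. Eliminate D.

D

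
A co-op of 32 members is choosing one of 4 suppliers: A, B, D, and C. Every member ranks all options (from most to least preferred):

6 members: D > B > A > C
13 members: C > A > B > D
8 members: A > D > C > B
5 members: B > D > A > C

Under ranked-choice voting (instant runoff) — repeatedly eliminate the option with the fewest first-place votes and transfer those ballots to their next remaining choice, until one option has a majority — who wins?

D

Round 1: A 8, B 5, D 6, C 13. Eliminate B.
Round 2: A 8, D 11, C 13. Eliminate A.
Round 3: D 19, C 13. D has a majority.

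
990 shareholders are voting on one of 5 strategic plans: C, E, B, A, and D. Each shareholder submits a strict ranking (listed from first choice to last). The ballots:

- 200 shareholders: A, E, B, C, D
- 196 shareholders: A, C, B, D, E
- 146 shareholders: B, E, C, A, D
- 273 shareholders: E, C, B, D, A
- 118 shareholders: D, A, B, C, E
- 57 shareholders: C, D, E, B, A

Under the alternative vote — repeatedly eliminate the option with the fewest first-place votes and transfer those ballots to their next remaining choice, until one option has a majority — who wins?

Round 1: C 57, E 273, B 146, A 396, D 118. Eliminate C.
Round 2: E 273, B 146, A 396, D 175. Eliminate B.
Round 3: E 419, A 396, D 175. Eliminate D.
Round 4: E 476, A 514. A has a majority.

A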